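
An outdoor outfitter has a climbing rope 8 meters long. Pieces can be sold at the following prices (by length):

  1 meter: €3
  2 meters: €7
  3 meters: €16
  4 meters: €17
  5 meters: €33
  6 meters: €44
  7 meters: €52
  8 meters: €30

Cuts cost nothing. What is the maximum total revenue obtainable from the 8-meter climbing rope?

Let v[k] be the best obtainable value from length k. For each k, try every first piece i and keep the best of price[i] + v[k−i].
v[1] = 3
v[2] = max(3+3, 7+0) = 7
v[3] = max(3+7, 7+3, 16+0) = 16
v[4] = max(3+16, 7+7, 16+3, 17+0) = 19
v[5] = max(3+19, 7+16, 16+7, 17+3, 33+0) = 33
v[6] = max(3+33, 7+19, 16+16, 17+7, 33+3, 44+0) = 44
v[7] = max(3+44, 7+33, 16+19, …, 44+3, 52+0) = 52
v[8] = max(3+52, 7+44, 16+33, …, 52+3, 30+0) = 55
One optimal cutting: 7 + 1 → €52 + €3 = €55.

55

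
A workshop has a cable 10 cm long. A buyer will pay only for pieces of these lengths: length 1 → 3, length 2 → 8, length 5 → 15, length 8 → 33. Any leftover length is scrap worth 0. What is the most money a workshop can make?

41

Consider every possible first cut. r[k] is the best of p[i]+r[k−i] over all sellable i≤k.
r[1] = 3
r[2] = 8
r[3] = 11  (first piece 1, then r[2]=8)
r[4] = 16  (first piece 2, then r[2]=8)
r[5] = 19  (first piece 1, then r[4]=16)
r[6] = 24  (first piece 2, then r[4]=16)
r[7] = 27  (first piece 1, then r[6]=24)
r[8] = 33
r[9] = 36  (first piece 1, then r[8]=33)
r[10] = 41  (first piece 2, then r[8]=33)
One optimal cutting: 8 + 2 → 41.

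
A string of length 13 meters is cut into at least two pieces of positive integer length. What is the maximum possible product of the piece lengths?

Define g[k] = max over 1≤i<k of i · max(k−i, g[k−i]); the inner max lets the remainder stay uncut if that's better.
g[2] = 1*max(1,0) = 1*1 = 1
g[3] = 1*max(2,1) = 1*2 = 2
g[4] = 2*max(2,1) = 2*2 = 4
g[5] = 2*max(3,2) = 2*3 = 6
g[6] = 3*max(3,2) = 3*3 = 9
g[7] = 2*max(5,6) = 2*6 = 12
g[8] = 2*max(6,9) = 2*9 = 18
g[9] = 3*max(6,9) = 3*9 = 27
g[10] = 2*max(8,18) = 2*18 = 36
g[11] = 2*max(9,27) = 2*27 = 54
g[12] = 3*max(9,27) = 3*27 = 81
g[13] = 2*max(11,54) = 2*54 = 108
One optimal split: 3 + 3 + 3 + 2 + 2; product 3*3*3*2*2 = 108.

108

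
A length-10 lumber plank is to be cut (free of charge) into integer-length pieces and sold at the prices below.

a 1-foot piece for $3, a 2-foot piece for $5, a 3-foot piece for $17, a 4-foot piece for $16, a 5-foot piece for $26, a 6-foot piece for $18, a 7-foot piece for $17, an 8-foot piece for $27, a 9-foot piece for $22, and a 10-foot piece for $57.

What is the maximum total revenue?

Build R[k] bottom-up: R[k] = max over allowed piece i of (p[i] + R[k−i]).
R[1] = 3
R[2] = max(3+3, 5+0) = 6
R[3] = max(3+6, 5+3, 17+0) = 17
R[4] = max(3+17, 5+6, 17+3, 16+0) = 20
R[5] = max(3+20, 5+17, 17+6, 16+3, 26+0) = 26
R[6] = max(3+26, 5+20, 17+17, 16+6, 26+3, 18+0) = 34
R[7] = max(3+34, 5+26, 17+20, …, 18+3, 17+0) = 37
R[8] = max(3+37, 5+34, 17+26, …, 17+3, 27+0) = 43
R[9] = max(3+43, 5+37, 17+34, …, 27+3, 22+0) = 51
R[10] = max(3+51, 5+43, 17+37, …, 22+3, 57+0) = 57
Best is to sell the whole 10-foot piece uncut for $57.

57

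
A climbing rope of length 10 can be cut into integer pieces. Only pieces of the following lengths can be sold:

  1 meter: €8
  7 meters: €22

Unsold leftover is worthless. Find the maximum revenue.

Consider every possible first cut. best[k] is the best of p[i]+best[k−i] over all sellable i≤k.
best[1] = 8
best[2] = 16  (first piece 1, then best[1]=8)
best[3] = 24  (first piece 1, then best[2]=16)
best[4] = 32  (first piece 1, then best[3]=24)
best[5] = 40  (first piece 1, then best[4]=32)
best[6] = 48  (first piece 1, then best[5]=40)
best[7] = 56  (first piece 1, then best[6]=48)
best[8] = 64  (first piece 1, then best[7]=56)
best[9] = 72  (first piece 1, then best[8]=64)
best[10] = 80  (first piece 1, then best[9]=72)
One optimal cutting: 1 + 1 + 1 + 1 + 1 + 1 + 1 + 1 + 1 + 1 → €80.

80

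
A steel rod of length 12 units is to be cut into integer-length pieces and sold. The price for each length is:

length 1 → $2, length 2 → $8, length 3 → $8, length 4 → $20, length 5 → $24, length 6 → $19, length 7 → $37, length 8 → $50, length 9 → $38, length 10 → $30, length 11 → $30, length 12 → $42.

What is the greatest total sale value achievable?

Consider every possible first cut. R[k] is the best of p[i]+R[k−i] over all sellable i≤k.
R[1] = 2
R[2] = 8
R[3] = 10  (first piece 1, then R[2]=8)
R[4] = 20
R[5] = 24
R[6] = 28  (first piece 2, then R[4]=20)
R[7] = 37
R[8] = 50
R[9] = 52  (first piece 1, then R[8]=50)
R[10] = 58  (first piece 2, then R[8]=50)
R[11] = 60  (first piece 1, then R[10]=58)
R[12] = 70  (first piece 4, then R[8]=50)
One optimal cutting: 8 + 4 → $50 + $20 = $70.

70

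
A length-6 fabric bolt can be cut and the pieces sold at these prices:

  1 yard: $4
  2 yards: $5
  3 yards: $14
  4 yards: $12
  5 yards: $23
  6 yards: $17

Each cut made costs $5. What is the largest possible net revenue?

Consider every possible first cut. r[k] is the best of p[i]+r[k−i] over all sellable i≤k, charging 5 whenever i<k.
r[1] = 4
r[2] = max(4+4-5, 5+0) = 5
r[3] = max(4+5-5, 5+4-5, 14+0) = 14
r[4] = max(4+14-5, 5+5-5, 14+4-5, 12+0) = 13
r[5] = max(4+13-5, 5+14-5, 14+5-5, 12+4-5, 23+0) = 23
r[6] = max(4+23-5, 5+13-5, 14+14-5, 12+5-5, 23+4-5, 17+0) = 23
One optimal plan: pieces 3 + 3 (1 cut) → $28 − $5 = $23.

23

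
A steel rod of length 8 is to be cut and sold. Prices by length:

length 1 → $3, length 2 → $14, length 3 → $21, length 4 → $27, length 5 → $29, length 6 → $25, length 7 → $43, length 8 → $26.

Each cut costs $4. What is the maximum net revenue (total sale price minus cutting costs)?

50

Consider every possible first cut. net[k] is the best of p[i]+net[k−i] over all sellable i≤k, charging 4 whenever i<k.
net[1] = 3
net[2] = max(3+3-4, 14+0) = 14
net[3] = max(3+14-4, 14+3-4, 21+0) = 21
net[4] = max(3+21-4, 14+14-4, 21+3-4, 27+0) = 27
net[5] = max(3+27-4, 14+21-4, 21+14-4, 27+3-4, 29+0) = 31
net[6] = max(3+31-4, 14+27-4, 21+21-4, 27+14-4, 29+3-4, 25+0) = 38
net[7] = max(3+38-4, 14+31-4, 21+27-4, …, 25+3-4, 43+0) = 44
net[8] = max(3+44-4, 14+38-4, 21+31-4, …, 43+3-4, 26+0) = 50
One optimal plan: pieces 4 + 4 (1 cut) → $54 − $4 = $50.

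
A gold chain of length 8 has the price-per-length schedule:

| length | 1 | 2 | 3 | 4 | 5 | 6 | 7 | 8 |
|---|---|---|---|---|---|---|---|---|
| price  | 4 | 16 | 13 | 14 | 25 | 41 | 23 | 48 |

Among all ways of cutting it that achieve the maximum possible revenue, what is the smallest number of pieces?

4

Consider every possible first cut. r[k] is the best of p[i]+r[k−i] over all sellable i≤k.
r[1] = 4
r[2] = max(4+4, 16+0) = 16
r[3] = max(4+16, 16+4, 13+0) = 20
r[4] = max(4+20, 16+16, 13+4, 14+0) = 32
r[5] = max(4+32, 16+20, 13+16, 14+4, 25+0) = 36
r[6] = max(4+36, 16+32, 13+20, 14+16, 25+4, 41+0) = 48
r[7] = max(4+48, 16+36, 13+32, …, 41+4, 23+0) = 52
r[8] = max(4+52, 16+48, 13+36, …, 23+4, 48+0) = 64
Maximum revenue is $64.
Now minimize piece count subject to staying optimal: for each k, pieces[k] = 1 + min over i with p[i]+r[k−i]=r[k] of pieces[k−i].
pieces[5] = 3
pieces[6] = 3
pieces[7] = 4
pieces[8] = 4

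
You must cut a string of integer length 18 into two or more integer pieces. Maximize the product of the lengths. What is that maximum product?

Let P[k] be the best product for length k (with at least one cut). For each first piece i, the rest contributes max(k−i, P[k−i]).
P[2] = 1·max(1,0) = 1·1 = 1
P[3] = max(1·2, 2·1) = 2
P[4] = max(1·3, 2·2, 3·1) = 4
P[5] = max(1·4, 2·3, 3·2, 4·1) = 6
P[6] = max(1·6, 2·4, 3·3, 4·2, 5·1) = 9
P[7] = max(1·9, 2·6, 3·4, 4·3, 5·2, 6·1) = 12
P[8] = max(1·12, 2·9, 3·6, …, 6·2, 7·1) = 18
P[9] = max(1·18, 2·12, 3·9, …, 7·2, 8·1) = 27
P[10] = max(1·27, 2·18, 3·12, …, 8·2, 9·1) = 36
P[11] = max(1·36, 2·27, 3·18, …, 9·2, 10·1) = 54
P[12] = max(1·54, 2·36, 3·27, …, 10·2, 11·1) = 81
P[13] = max(1·81, 2·54, 3·36, …, 11·2, 12·1) = 108
P[14] = max(1·108, 2·81, 3·54, …, 12·2, 13·1) = 162
P[15] = max(1·162, 2·108, 3·81, …, 13·2, 14·1) = 243
P[16] = max(1·243, 2·162, 3·108, …, 14·2, 15·1) = 324
P[17] = max(1·324, 2·243, 3·162, …, 15·2, 16·1) = 486
P[18] = max(1·486, 2·324, 3·243, …, 16·2, 17·1) = 729
One optimal split: 3 + 3 + 3 + 3 + 3 + 3; product 3·3·3·3·3·3 = 729.

729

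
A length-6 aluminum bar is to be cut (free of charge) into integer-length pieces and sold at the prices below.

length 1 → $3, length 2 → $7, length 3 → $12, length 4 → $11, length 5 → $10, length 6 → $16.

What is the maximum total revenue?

24

Consider every possible first cut. v[k] is the best of p[i]+v[k−i] over all sellable i≤k.
v[1] = 3
v[2] = max(3+3, 7+0) = 7
v[3] = max(3+7, 7+3, 12+0) = 12
v[4] = max(3+12, 7+7, 12+3, 11+0) = 15
v[5] = max(3+15, 7+12, 12+7, 11+3, 10+0) = 19
v[6] = max(3+19, 7+15, 12+12, 11+7, 10+3, 16+0) = 24
One optimal cutting: 3 + 3 → $12 + $12 = $24.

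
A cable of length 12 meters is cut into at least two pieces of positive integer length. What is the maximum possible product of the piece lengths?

Define g[k] = max over 1≤i<k of i · max(k−i, g[k−i]); the inner max lets the remainder stay uncut if that's better.
Small cases: g[2]=1, g[3]=2, g[4]=4, g[5]=6, g[6]=9.
g[7] = 2*max(5,6) = 2*6 = 12
g[8] = 2*max(6,9) = 2*9 = 18
g[9] = 3*max(6,9) = 3*9 = 27
g[10] = 2*max(8,18) = 2*18 = 36
g[11] = 2*max(9,27) = 2*27 = 54
g[12] = 3*max(9,27) = 3*27 = 81
One optimal split: 3 + 3 + 3 + 3; product 3*3*3*3 = 81.

81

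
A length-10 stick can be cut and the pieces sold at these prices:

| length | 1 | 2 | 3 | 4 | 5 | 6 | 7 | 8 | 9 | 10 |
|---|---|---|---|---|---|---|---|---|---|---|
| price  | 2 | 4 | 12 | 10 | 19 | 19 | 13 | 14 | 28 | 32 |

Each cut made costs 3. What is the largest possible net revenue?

Let r[k] be the best obtainable value from length k. For each k, try every first piece i and keep the best of price[i] + r[k−i] minus the 3 cut fee when i<k.
r[1] = 2
r[2] = max(2+2-3, 4+0) = 4
r[3] = max(2+4-3, 4+2-3, 12+0) = 12
r[4] = max(2+12-3, 4+4-3, 12+2-3, 10+0) = 11
r[5] = max(2+11-3, 4+12-3, 12+4-3, 10+2-3, 19+0) = 19
r[6] = max(2+19-3, 4+11-3, 12+12-3, 10+4-3, 19+2-3, 19+0) = 21
r[7] = max(2+21-3, 4+19-3, 12+11-3, …, 19+2-3, 13+0) = 20
r[8] = max(2+20-3, 4+21-3, 12+19-3, …, 13+2-3, 14+0) = 28
r[9] = max(2+28-3, 4+20-3, 12+21-3, …, 14+2-3, 28+0) = 30
r[10] = max(2+30-3, 4+28-3, 12+20-3, …, 28+2-3, 32+0) = 35
One optimal plan: pieces 5 + 5 (1 cut) → 38 − 3 = 35.

35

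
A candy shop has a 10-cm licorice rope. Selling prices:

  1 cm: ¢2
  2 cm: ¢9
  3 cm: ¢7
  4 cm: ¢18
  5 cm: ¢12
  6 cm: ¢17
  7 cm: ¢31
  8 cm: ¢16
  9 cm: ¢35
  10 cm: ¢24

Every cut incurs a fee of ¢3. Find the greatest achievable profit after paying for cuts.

39

Consider every possible first cut. net[k] is the best of p[i]+net[k−i] over all sellable i≤k, charging 3 whenever i<k.
net[1] = 2
net[2] = max(2+2-3, 9+0) = 9
net[3] = max(2+9-3, 9+2-3, 7+0) = 8
net[4] = max(2+8-3, 9+9-3, 7+2-3, 18+0) = 18
net[5] = max(2+18-3, 9+8-3, 7+9-3, 18+2-3, 12+0) = 17
net[6] = max(2+17-3, 9+18-3, 7+8-3, 18+9-3, 12+2-3, 17+0) = 24
net[7] = max(2+24-3, 9+17-3, 7+18-3, …, 17+2-3, 31+0) = 31
net[8] = max(2+31-3, 9+24-3, 7+17-3, …, 31+2-3, 16+0) = 33
net[9] = max(2+33-3, 9+31-3, 7+24-3, …, 16+2-3, 35+0) = 37
net[10] = max(2+37-3, 9+33-3, 7+31-3, …, 35+2-3, 24+0) = 39
One optimal plan: pieces 4 + 4 + 2 (2 cuts) → ¢45 − ¢6 = ¢39.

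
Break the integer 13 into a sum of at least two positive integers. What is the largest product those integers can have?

Fill g[k] for k=2..13: at each k try every first piece i and multiply by the better of (k−i) uncut or g[k−i].
g[2] = 1*max(1,0) = 1*1 = 1
g[3] = max(1*2, 2*1) = 2
g[4] = max(1*3, 2*2, 3*1) = 4
g[5] = max(1*4, 2*3, 3*2, 4*1) = 6
g[6] = max(1*6, 2*4, 3*3, 4*2, 5*1) = 9
g[7] = max(1*9, 2*6, 3*4, 4*3, 5*2, 6*1) = 12
g[8] = max(1*12, 2*9, 3*6, …, 6*2, 7*1) = 18
g[9] = max(1*18, 2*12, 3*9, …, 7*2, 8*1) = 27
g[10] = max(1*27, 2*18, 3*12, …, 8*2, 9*1) = 36
g[11] = max(1*36, 2*27, 3*18, …, 9*2, 10*1) = 54
g[12] = max(1*54, 2*36, 3*27, …, 10*2, 11*1) = 81
g[13] = max(1*81, 2*54, 3*36, …, 11*2, 12*1) = 108
One optimal split: 3 + 3 + 3 + 2 + 2; product 3*3*3*2*2 = 108.

108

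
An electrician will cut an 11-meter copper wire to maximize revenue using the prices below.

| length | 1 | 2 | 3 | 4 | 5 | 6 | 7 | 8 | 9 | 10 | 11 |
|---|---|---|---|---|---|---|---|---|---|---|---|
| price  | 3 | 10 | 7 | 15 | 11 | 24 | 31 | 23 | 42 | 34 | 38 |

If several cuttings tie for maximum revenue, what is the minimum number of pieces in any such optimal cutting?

6

Build r[k] bottom-up: r[k] = max over allowed piece i of (p[i] + r[k−i]).
r[1] = 3
r[2] = max(3+3, 10+0) = 10
r[3] = max(3+10, 10+3, 7+0) = 13
r[4] = max(3+13, 10+10, 7+3, 15+0) = 20
r[5] = max(3+20, 10+13, 7+10, 15+3, 11+0) = 23
r[6] = max(3+23, 10+20, 7+13, 15+10, 11+3, 24+0) = 30
r[7] = max(3+30, 10+23, 7+20, …, 24+3, 31+0) = 33
r[8] = max(3+33, 10+30, 7+23, …, 31+3, 23+0) = 40
r[9] = max(3+40, 10+33, 7+30, …, 23+3, 42+0) = 43
r[10] = max(3+43, 10+40, 7+33, …, 42+3, 34+0) = 50
r[11] = max(3+50, 10+43, 7+40, …, 34+3, 38+0) = 53
Maximum revenue is €53.
Now minimize piece count subject to staying optimal: for each k, pieces[k] = 1 + min over i with p[i]+r[k−i]=r[k] of pieces[k−i].
pieces[8] = 4
pieces[9] = 5
pieces[10] = 5
pieces[11] = 6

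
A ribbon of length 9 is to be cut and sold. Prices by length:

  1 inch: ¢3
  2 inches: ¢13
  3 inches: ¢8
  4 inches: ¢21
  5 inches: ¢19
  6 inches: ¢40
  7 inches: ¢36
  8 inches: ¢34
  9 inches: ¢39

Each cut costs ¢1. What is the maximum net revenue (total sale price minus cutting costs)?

54

Let v[k] be the best obtainable value from length k. For each k, try every first piece i and keep the best of price[i] + v[k−i] minus the 1 cut fee when i<k.
v[1] = 3
v[2] = 13
v[3] = 15  (first piece 1, then v[2]=13)
v[4] = 25  (first piece 2, then v[2]=13)
v[5] = 27  (first piece 1, then v[4]=25)
v[6] = 40
v[7] = 42  (first piece 1, then v[6]=40)
v[8] = 52  (first piece 2, then v[6]=40)
v[9] = 54  (first piece 1, then v[8]=52)
One optimal plan: pieces 6 + 2 + 1 (2 cuts) → ¢56 − ¢2 = ¢54.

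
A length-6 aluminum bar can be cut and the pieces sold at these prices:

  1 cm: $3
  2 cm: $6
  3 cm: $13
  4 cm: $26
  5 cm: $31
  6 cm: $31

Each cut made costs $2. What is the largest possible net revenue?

Let v[k] be the best obtainable value from length k. For each k, try every first piece i and keep the best of price[i] + v[k−i] minus the 2 cut fee when i<k.
v[1] = 3
v[2] = max(3+3-2, 6+0) = 6
v[3] = max(3+6-2, 6+3-2, 13+0) = 13
v[4] = max(3+13-2, 6+6-2, 13+3-2, 26+0) = 26
v[5] = max(3+26-2, 6+13-2, 13+6-2, 26+3-2, 31+0) = 31
v[6] = max(3+31-2, 6+26-2, 13+13-2, 26+6-2, 31+3-2, 31+0) = 32
One optimal plan: pieces 5 + 1 (1 cut) → $34 − $2 = $32.

32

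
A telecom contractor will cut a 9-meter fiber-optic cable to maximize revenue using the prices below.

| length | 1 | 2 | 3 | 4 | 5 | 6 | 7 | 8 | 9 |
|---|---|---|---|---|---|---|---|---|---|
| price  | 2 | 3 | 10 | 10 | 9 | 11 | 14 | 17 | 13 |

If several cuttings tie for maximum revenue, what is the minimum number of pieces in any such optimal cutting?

3

Consider every possible first cut. r[k] is the best of p[i]+r[k−i] over all sellable i≤k.
r[1] = 2
r[2] = max(2+2, 3+0) = 4
r[3] = max(2+4, 3+2, 10+0) = 10
r[4] = max(2+10, 3+4, 10+2, 10+0) = 12
r[5] = max(2+12, 3+10, 10+4, 10+2, 9+0) = 14
r[6] = max(2+14, 3+12, 10+10, 10+4, 9+2, 11+0) = 20
r[7] = max(2+20, 3+14, 10+12, …, 11+2, 14+0) = 22
r[8] = max(2+22, 3+20, 10+14, …, 14+2, 17+0) = 24
r[9] = max(2+24, 3+22, 10+20, …, 17+2, 13+0) = 30
Maximum revenue is $30.
Now minimize piece count subject to staying optimal: for each k, pieces[k] = 1 + min over i with p[i]+r[k−i]=r[k] of pieces[k−i].
pieces[6] = 2
pieces[7] = 3
pieces[8] = 4
pieces[9] = 3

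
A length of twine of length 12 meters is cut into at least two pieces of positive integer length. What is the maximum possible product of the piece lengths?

Fill P[k] for k=2..12: at each k try every first piece i and multiply by the better of (k−i) uncut or P[k−i].
P[2] = 1·max(1,0) = 1·1 = 1
P[3] = max(1·2, 2·1) = 2
P[4] = max(1·3, 2·2, 3·1) = 4
P[5] = max(1·4, 2·3, 3·2, 4·1) = 6
P[6] = max(1·6, 2·4, 3·3, 4·2, 5·1) = 9
P[7] = max(1·9, 2·6, 3·4, 4·3, 5·2, 6·1) = 12
P[8] = max(1·12, 2·9, 3·6, …, 6·2, 7·1) = 18
P[9] = max(1·18, 2·12, 3·9, …, 7·2, 8·1) = 27
P[10] = max(1·27, 2·18, 3·12, …, 8·2, 9·1) = 36
P[11] = max(1·36, 2·27, 3·18, …, 9·2, 10·1) = 54
P[12] = max(1·54, 2·36, 3·27, …, 10·2, 11·1) = 81
One optimal split: 3 + 3 + 3 + 3; product 3·3·3·3 = 81.

81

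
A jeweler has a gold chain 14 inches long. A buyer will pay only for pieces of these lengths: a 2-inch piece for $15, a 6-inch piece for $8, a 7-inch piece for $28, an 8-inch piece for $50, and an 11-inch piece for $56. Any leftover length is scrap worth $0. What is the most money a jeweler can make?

105

Let r[k] be the best obtainable value from length k. For each k, try every first piece i and keep the best of price[i] + r[k−i].
r[1] = 0
r[2] = 15
r[3] = 15
r[4] = 30  (first piece 2, then r[2]=15)
r[5] = 30
r[6] = 45  (first piece 2, then r[4]=30)
r[7] = 45
r[8] = 60  (first piece 2, then r[6]=45)
r[9] = 60
r[10] = 75  (first piece 2, then r[8]=60)
r[11] = 75
r[12] = 90  (first piece 2, then r[10]=75)
r[13] = 90
r[14] = 105  (first piece 2, then r[12]=90)
One optimal cutting: 2 + 2 + 2 + 2 + 2 + 2 + 2 → $105.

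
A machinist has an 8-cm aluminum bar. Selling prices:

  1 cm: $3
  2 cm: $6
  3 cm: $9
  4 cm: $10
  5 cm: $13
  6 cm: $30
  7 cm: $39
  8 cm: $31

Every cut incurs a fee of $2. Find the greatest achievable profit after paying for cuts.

40

Let r[k] be the best obtainable value from length k. For each k, try every first piece i and keep the best of price[i] + r[k−i] minus the 2 cut fee when i<k.
r[1] = 3
r[2] = 6
r[3] = 9
r[4] = 10  (first piece 1, then r[3]=9)
r[5] = 13  (first piece 2, then r[3]=9)
r[6] = 30
r[7] = 39
r[8] = 40  (first piece 1, then r[7]=39)
One optimal plan: pieces 7 + 1 (1 cut) → $42 − $2 = $40.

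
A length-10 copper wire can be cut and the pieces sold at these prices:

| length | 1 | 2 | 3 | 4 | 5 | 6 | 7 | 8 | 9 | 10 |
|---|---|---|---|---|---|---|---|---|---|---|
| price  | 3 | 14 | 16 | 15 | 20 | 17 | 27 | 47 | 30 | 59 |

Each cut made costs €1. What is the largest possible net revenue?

Consider every possible first cut. r[k] is the best of p[i]+r[k−i] over all sellable i≤k, charging 1 whenever i<k.
r[1] = 3
r[2] = 14
r[3] = 16  (first piece 1, then r[2]=14)
r[4] = 27  (first piece 2, then r[2]=14)
r[5] = 29  (first piece 1, then r[4]=27)
r[6] = 40  (first piece 2, then r[4]=27)
r[7] = 42  (first piece 1, then r[6]=40)
r[8] = 53  (first piece 2, then r[6]=40)
r[9] = 55  (first piece 1, then r[8]=53)
r[10] = 66  (first piece 2, then r[8]=53)
One optimal plan: pieces 2 + 2 + 2 + 2 + 2 (4 cuts) → €70 − €4 = €66.

66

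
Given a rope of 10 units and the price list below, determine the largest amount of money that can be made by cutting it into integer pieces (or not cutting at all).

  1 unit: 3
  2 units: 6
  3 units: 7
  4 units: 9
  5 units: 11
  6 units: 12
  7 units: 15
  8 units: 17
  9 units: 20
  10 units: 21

30

Consider every possible first cut. r[k] is the best of p[i]+r[k−i] over all sellable i≤k.
r[1] = 3
r[2] = 6  (first piece 1, then r[1]=3)
r[3] = 9  (first piece 1, then r[2]=6)
r[4] = 12  (first piece 1, then r[3]=9)
r[5] = 15  (first piece 1, then r[4]=12)
r[6] = 18  (first piece 1, then r[5]=15)
r[7] = 21  (first piece 1, then r[6]=18)
r[8] = 24  (first piece 1, then r[7]=21)
r[9] = 27  (first piece 1, then r[8]=24)
r[10] = 30  (first piece 1, then r[9]=27)
One optimal cutting: 1 + 1 + 1 + 1 + 1 + 1 + 1 + 1 + 1 + 1 → 3 + 3 + 3 + 3 + 3 + 3 + 3 + 3 + 3 + 3 = 30.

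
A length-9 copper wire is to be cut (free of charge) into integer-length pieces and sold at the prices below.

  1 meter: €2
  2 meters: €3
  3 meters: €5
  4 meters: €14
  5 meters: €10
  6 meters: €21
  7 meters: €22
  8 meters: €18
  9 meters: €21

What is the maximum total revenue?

Consider every possible first cut. R[k] is the best of p[i]+R[k−i] over all sellable i≤k.
R[1] = 2
R[2] = max(2+2, 3+0) = 4
R[3] = max(2+4, 3+2, 5+0) = 6
R[4] = max(2+6, 3+4, 5+2, 14+0) = 14
R[5] = max(2+14, 3+6, 5+4, 14+2, 10+0) = 16
R[6] = max(2+16, 3+14, 5+6, 14+4, 10+2, 21+0) = 21
R[7] = max(2+21, 3+16, 5+14, …, 21+2, 22+0) = 23
R[8] = max(2+23, 3+21, 5+16, …, 22+2, 18+0) = 28
R[9] = max(2+28, 3+23, 5+21, …, 18+2, 21+0) = 30
One optimal cutting: 4 + 4 + 1 → €14 + €14 + €2 = €30.

30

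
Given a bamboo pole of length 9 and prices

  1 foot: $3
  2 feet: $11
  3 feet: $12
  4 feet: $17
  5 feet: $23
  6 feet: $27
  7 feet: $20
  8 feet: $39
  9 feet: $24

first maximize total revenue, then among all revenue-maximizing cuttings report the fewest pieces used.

5

Let r[k] be the best obtainable value from length k. For each k, try every first piece i and keep the best of price[i] + r[k−i].
r[1] = 3
r[2] = 11
r[3] = 14  (first piece 1, then r[2]=11)
r[4] = 22  (first piece 2, then r[2]=11)
r[5] = 25  (first piece 1, then r[4]=22)
r[6] = 33  (first piece 2, then r[4]=22)
r[7] = 36  (first piece 1, then r[6]=33)
r[8] = 44  (first piece 2, then r[6]=33)
r[9] = 47  (first piece 1, then r[8]=44)
Maximum revenue is $47.
Now minimize piece count subject to staying optimal: for each k, pieces[k] = 1 + min over i with p[i]+r[k−i]=r[k] of pieces[k−i].
pieces[6] = 3
pieces[7] = 4
pieces[8] = 4
pieces[9] = 5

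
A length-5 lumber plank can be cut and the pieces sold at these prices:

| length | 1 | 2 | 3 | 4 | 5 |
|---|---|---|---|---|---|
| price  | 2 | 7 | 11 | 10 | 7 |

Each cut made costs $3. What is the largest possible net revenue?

15

Consider every possible first cut. v[k] is the best of p[i]+v[k−i] over all sellable i≤k, charging 3 whenever i<k.
v[1] = 2
v[2] = 7
v[3] = 11
v[4] = 11  (first piece 2, then v[2]=7)
v[5] = 15  (first piece 2, then v[3]=11)
One optimal plan: pieces 3 + 2 (1 cut) → $18 − $3 = $15.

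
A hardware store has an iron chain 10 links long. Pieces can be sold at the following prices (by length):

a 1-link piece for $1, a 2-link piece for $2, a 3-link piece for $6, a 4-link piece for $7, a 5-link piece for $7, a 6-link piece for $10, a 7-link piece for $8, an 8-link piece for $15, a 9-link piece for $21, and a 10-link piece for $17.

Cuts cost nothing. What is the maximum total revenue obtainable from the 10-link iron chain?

22

Build best[k] bottom-up: best[k] = max over allowed piece i of (p[i] + best[k−i]).
best[1] = 1
best[2] = max(1+1, 2+0) = 2
best[3] = max(1+2, 2+1, 6+0) = 6
best[4] = max(1+6, 2+2, 6+1, 7+0) = 7
best[5] = max(1+7, 2+6, 6+2, 7+1, 7+0) = 8
best[6] = max(1+8, 2+7, 6+6, 7+2, 7+1, 10+0) = 12
best[7] = max(1+12, 2+8, 6+7, …, 10+1, 8+0) = 13
best[8] = max(1+13, 2+12, 6+8, …, 8+1, 15+0) = 15
best[9] = max(1+15, 2+13, 6+12, …, 15+1, 21+0) = 21
best[10] = max(1+21, 2+15, 6+13, …, 21+1, 17+0) = 22
One optimal cutting: 9 + 1 → $21 + $1 = $22.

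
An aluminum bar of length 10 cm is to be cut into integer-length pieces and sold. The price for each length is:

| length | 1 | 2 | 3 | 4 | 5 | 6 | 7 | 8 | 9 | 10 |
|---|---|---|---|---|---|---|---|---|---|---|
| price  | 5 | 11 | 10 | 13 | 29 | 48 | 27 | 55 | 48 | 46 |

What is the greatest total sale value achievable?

70

Consider every possible first cut. best[k] is the best of p[i]+best[k−i] over all sellable i≤k.
best[1] = 5
best[2] = max(5+5, 11+0) = 11
best[3] = max(5+11, 11+5, 10+0) = 16
best[4] = max(5+16, 11+11, 10+5, 13+0) = 22
best[5] = max(5+22, 11+16, 10+11, 13+5, 29+0) = 29
best[6] = max(5+29, 11+22, 10+16, 13+11, 29+5, 48+0) = 48
best[7] = max(5+48, 11+29, 10+22, …, 48+5, 27+0) = 53
best[8] = max(5+53, 11+48, 10+29, …, 27+5, 55+0) = 59
best[9] = max(5+59, 11+53, 10+48, …, 55+5, 48+0) = 64
best[10] = max(5+64, 11+59, 10+53, …, 48+5, 46+0) = 70
One optimal cutting: 6 + 2 + 2 → $48 + $11 + $11 = $70.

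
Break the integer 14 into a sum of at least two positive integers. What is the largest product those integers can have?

Fill prod[k] for k=2..14: at each k try every first piece i and multiply by the better of (k−i) uncut or prod[k−i].
Small cases: prod[2]=1, prod[3]=2, prod[4]=4, prod[5]=6, prod[6]=9, prod[7]=12, prod[8]=18.
prod[9] = 3·max(6,9) = 3·9 = 27
prod[10] = 2·max(8,18) = 2·18 = 36
prod[11] = 2·max(9,27) = 2·27 = 54
prod[12] = 3·max(9,27) = 3·27 = 81
prod[13] = 2·max(11,54) = 2·54 = 108
prod[14] = 2·max(12,81) = 2·81 = 162
One optimal split: 3 + 3 + 3 + 3 + 2; product 3·3·3·3·2 = 162.

162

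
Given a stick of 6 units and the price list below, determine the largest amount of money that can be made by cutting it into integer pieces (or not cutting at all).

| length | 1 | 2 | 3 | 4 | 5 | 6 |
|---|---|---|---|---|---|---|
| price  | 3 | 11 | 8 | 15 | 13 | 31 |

33

Consider every possible first cut. best[k] is the best of p[i]+best[k−i] over all sellable i≤k.
best[1] = 3
best[2] = 11
best[3] = 14  (first piece 1, then best[2]=11)
best[4] = 22  (first piece 2, then best[2]=11)
best[5] = 25  (first piece 1, then best[4]=22)
best[6] = 33  (first piece 2, then best[4]=22)
One optimal cutting: 2 + 2 + 2 → 11 + 11 + 11 = 33.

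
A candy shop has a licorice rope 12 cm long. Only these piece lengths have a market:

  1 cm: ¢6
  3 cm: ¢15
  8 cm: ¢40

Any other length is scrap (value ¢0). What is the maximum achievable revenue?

72

Consider every possible first cut. best[k] is the best of p[i]+best[k−i] over all sellable i≤k.
best[1] = 6
best[2] = 12  (first piece 1, then best[1]=6)
best[3] = max(6+12, 15+0) = 18
best[4] = max(6+18, 15+6) = 24
best[5] = max(6+24, 15+12) = 30
best[6] = max(6+30, 15+18) = 36
best[7] = max(6+36, 15+24) = 42
best[8] = max(6+42, 15+30, 40+0) = 48
best[9] = max(6+48, 15+36, 40+6) = 54
best[10] = max(6+54, 15+42, 40+12) = 60
best[11] = max(6+60, 15+48, 40+18) = 66
best[12] = max(6+66, 15+54, 40+24) = 72
One optimal cutting: 1 + 1 + 1 + 1 + 1 + 1 + 1 + 1 + 1 + 1 + 1 + 1 → ¢72.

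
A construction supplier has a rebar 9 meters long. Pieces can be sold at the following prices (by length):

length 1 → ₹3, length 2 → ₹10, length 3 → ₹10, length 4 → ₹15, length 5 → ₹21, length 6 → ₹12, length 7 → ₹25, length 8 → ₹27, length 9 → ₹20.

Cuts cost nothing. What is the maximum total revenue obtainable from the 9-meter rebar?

43

Let best[k] be the best obtainable value from length k. For each k, try every first piece i and keep the best of price[i] + best[k−i].
best[1] = 3
best[2] = 10
best[3] = 13  (first piece 1, then best[2]=10)
best[4] = 20  (first piece 2, then best[2]=10)
best[5] = 23  (first piece 1, then best[4]=20)
best[6] = 30  (first piece 2, then best[4]=20)
best[7] = 33  (first piece 1, then best[6]=30)
best[8] = 40  (first piece 2, then best[6]=30)
best[9] = 43  (first piece 1, then best[8]=40)
One optimal cutting: 2 + 2 + 2 + 2 + 1 → ₹10 + ₹10 + ₹10 + ₹10 + ₹3 = ₹43.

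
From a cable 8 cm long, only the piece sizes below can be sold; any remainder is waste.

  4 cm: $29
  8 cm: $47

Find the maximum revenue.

58

Build f[k] bottom-up: f[k] = max over allowed piece i of (p[i] + f[k−i]).
f[1] = 0
f[2] = 0
f[3] = 0
f[4] = 29
f[5] = 29
f[6] = 29
f[7] = 29
f[8] = max(29+29, 47+0) = 58
One optimal cutting: 4 + 4 → $58.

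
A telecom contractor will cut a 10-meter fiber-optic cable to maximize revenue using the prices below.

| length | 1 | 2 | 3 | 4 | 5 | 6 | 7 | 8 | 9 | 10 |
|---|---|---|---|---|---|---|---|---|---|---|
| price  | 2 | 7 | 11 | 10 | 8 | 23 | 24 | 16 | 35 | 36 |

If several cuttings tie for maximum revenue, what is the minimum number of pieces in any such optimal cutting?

Build r[k] bottom-up: r[k] = max over allowed piece i of (p[i] + r[k−i]).
r[1] = 2
r[2] = 7
r[3] = 11
r[4] = 14  (first piece 2, then r[2]=7)
r[5] = 18  (first piece 2, then r[3]=11)
r[6] = 23
r[7] = 25  (first piece 1, then r[6]=23)
r[8] = 30  (first piece 2, then r[6]=23)
r[9] = 35
r[10] = 37  (first piece 1, then r[9]=35)
Maximum revenue is $37.
Now minimize piece count subject to staying optimal: for each k, pieces[k] = 1 + min over i with p[i]+r[k−i]=r[k] of pieces[k−i].
pieces[7] = 2
pieces[8] = 2
pieces[9] = 1
pieces[10] = 2

2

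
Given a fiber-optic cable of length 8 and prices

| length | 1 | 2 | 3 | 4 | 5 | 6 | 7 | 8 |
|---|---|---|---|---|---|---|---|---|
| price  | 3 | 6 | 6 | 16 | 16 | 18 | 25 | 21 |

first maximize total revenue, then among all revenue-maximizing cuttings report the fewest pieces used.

Build r[k] bottom-up: r[k] = max over allowed piece i of (p[i] + r[k−i]).
r[1] = 3
r[2] = max(3+3, 6+0) = 6
r[3] = max(3+6, 6+3, 6+0) = 9
r[4] = max(3+9, 6+6, 6+3, 16+0) = 16
r[5] = max(3+16, 6+9, 6+6, 16+3, 16+0) = 19
r[6] = max(3+19, 6+16, 6+9, 16+6, 16+3, 18+0) = 22
r[7] = max(3+22, 6+19, 6+16, …, 18+3, 25+0) = 25
r[8] = max(3+25, 6+22, 6+19, …, 25+3, 21+0) = 32
Maximum revenue is $32.
Now minimize piece count subject to staying optimal: for each k, pieces[k] = 1 + min over i with p[i]+r[k−i]=r[k] of pieces[k−i].
pieces[5] = 2
pieces[6] = 2
pieces[7] = 1
pieces[8] = 2

2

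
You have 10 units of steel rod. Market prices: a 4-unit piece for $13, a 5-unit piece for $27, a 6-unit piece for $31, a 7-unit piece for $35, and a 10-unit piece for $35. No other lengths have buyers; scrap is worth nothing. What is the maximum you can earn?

54

Build f[k] bottom-up: f[k] = max over allowed piece i of (p[i] + f[k−i]).
f[1] = 0
f[2] = 0
f[3] = 0
f[4] = 13
f[5] = max(13+0, 27+0) = 27
f[6] = max(13+0, 27+0, 31+0) = 31
f[7] = max(13+0, 27+0, 31+0, 35+0) = 35
f[8] = max(13+13, 27+0, 31+0, 35+0) = 35
f[9] = max(13+27, 27+13, 31+0, 35+0) = 40
f[10] = max(13+31, 27+27, 31+13, 35+0, 35+0) = 54
One optimal cutting: 5 + 5 → $54.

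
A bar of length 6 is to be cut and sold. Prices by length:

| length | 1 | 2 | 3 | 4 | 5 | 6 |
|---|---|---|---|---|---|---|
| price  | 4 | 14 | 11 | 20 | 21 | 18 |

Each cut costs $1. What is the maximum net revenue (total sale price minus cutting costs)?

40

Build net[k] bottom-up: net[k] = max over allowed piece i of (p[i] + net[k−i]) − 1 per cut.
net[1] = 4
net[2] = 14
net[3] = 17  (first piece 1, then net[2]=14)
net[4] = 27  (first piece 2, then net[2]=14)
net[5] = 30  (first piece 1, then net[4]=27)
net[6] = 40  (first piece 2, then net[4]=27)
One optimal plan: pieces 2 + 2 + 2 (2 cuts) → $42 − $2 = $40.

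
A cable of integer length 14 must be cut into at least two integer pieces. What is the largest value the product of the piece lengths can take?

Define f[k] = max over 1≤i<k of i · max(k−i, f[k−i]); the inner max lets the remainder stay uncut if that's better.
f[2] = 1*max(1,0) = 1*1 = 1
f[3] = max(1*2, 2*1) = 2
f[4] = max(1*3, 2*2, 3*1) = 4
f[5] = max(1*4, 2*3, 3*2, 4*1) = 6
f[6] = max(1*6, 2*4, 3*3, 4*2, 5*1) = 9
f[7] = max(1*9, 2*6, 3*4, 4*3, 5*2, 6*1) = 12
f[8] = max(1*12, 2*9, 3*6, …, 6*2, 7*1) = 18
f[9] = max(1*18, 2*12, 3*9, …, 7*2, 8*1) = 27
f[10] = max(1*27, 2*18, 3*12, …, 8*2, 9*1) = 36
f[11] = max(1*36, 2*27, 3*18, …, 9*2, 10*1) = 54
f[12] = max(1*54, 2*36, 3*27, …, 10*2, 11*1) = 81
f[13] = max(1*81, 2*54, 3*36, …, 11*2, 12*1) = 108
f[14] = max(1*108, 2*81, 3*54, …, 12*2, 13*1) = 162
One optimal split: 3 + 3 + 3 + 3 + 2; product 3*3*3*3*2 = 162.

162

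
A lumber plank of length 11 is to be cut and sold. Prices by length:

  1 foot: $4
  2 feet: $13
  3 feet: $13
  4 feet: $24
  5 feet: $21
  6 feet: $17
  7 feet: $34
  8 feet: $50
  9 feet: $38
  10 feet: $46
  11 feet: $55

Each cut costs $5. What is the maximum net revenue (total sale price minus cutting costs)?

Let r[k] be the best obtainable value from length k. For each k, try every first piece i and keep the best of price[i] + r[k−i] minus the 5 cut fee when i<k.
r[1] = 4
r[2] = max(4+4-5, 13+0) = 13
r[3] = max(4+13-5, 13+4-5, 13+0) = 13
r[4] = max(4+13-5, 13+13-5, 13+4-5, 24+0) = 24
r[5] = max(4+24-5, 13+13-5, 13+13-5, 24+4-5, 21+0) = 23
r[6] = max(4+23-5, 13+24-5, 13+13-5, 24+13-5, 21+4-5, 17+0) = 32
r[7] = max(4+32-5, 13+23-5, 13+24-5, …, 17+4-5, 34+0) = 34
r[8] = max(4+34-5, 13+32-5, 13+23-5, …, 34+4-5, 50+0) = 50
r[9] = max(4+50-5, 13+34-5, 13+32-5, …, 50+4-5, 38+0) = 49
r[10] = max(4+49-5, 13+50-5, 13+34-5, …, 38+4-5, 46+0) = 58
r[11] = max(4+58-5, 13+49-5, 13+50-5, …, 46+4-5, 55+0) = 58
One optimal plan: pieces 8 + 3 (1 cut) → $63 − $5 = $58.

58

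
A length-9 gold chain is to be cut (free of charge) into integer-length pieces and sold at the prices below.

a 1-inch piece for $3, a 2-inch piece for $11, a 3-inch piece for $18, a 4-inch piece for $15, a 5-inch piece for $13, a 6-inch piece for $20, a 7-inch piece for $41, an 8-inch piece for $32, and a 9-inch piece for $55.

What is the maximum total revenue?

55

Let v[k] be the best obtainable value from length k. For each k, try every first piece i and keep the best of price[i] + v[k−i].
v[1] = 3
v[2] = max(3+3, 11+0) = 11
v[3] = max(3+11, 11+3, 18+0) = 18
v[4] = max(3+18, 11+11, 18+3, 15+0) = 22
v[5] = max(3+22, 11+18, 18+11, 15+3, 13+0) = 29
v[6] = max(3+29, 11+22, 18+18, 15+11, 13+3, 20+0) = 36
v[7] = max(3+36, 11+29, 18+22, …, 20+3, 41+0) = 41
v[8] = max(3+41, 11+36, 18+29, …, 41+3, 32+0) = 47
v[9] = max(3+47, 11+41, 18+36, …, 32+3, 55+0) = 55
Best is to sell the whole 9-inch piece uncut for $55.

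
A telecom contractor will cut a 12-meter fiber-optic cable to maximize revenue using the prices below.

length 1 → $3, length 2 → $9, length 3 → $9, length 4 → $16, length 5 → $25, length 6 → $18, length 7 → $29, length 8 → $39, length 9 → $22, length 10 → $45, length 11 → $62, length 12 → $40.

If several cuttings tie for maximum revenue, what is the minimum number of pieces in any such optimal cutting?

Consider every possible first cut. r[k] is the best of p[i]+r[k−i] over all sellable i≤k.
r[1] = 3
r[2] = 9
r[3] = 12  (first piece 1, then r[2]=9)
r[4] = 18  (first piece 2, then r[2]=9)
r[5] = 25
r[6] = 28  (first piece 1, then r[5]=25)
r[7] = 34  (first piece 2, then r[5]=25)
r[8] = 39
r[9] = 43  (first piece 2, then r[7]=34)
r[10] = 50  (first piece 5, then r[5]=25)
r[11] = 62
r[12] = 65  (first piece 1, then r[11]=62)
Maximum revenue is $65.
Now minimize piece count subject to staying optimal: for each k, pieces[k] = 1 + min over i with p[i]+r[k−i]=r[k] of pieces[k−i].
pieces[9] = 3
pieces[10] = 2
pieces[11] = 1
pieces[12] = 2

2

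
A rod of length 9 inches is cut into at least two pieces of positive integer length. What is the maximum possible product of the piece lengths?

27

Define g[k] = max over 1≤i<k of i · max(k−i, g[k−i]); the inner max lets the remainder stay uncut if that's better.
g[2] = 1×max(1,0) = 1×1 = 1
g[3] = max(1×2, 2×1) = 2
g[4] = max(1×3, 2×2, 3×1) = 4
g[5] = max(1×4, 2×3, 3×2, 4×1) = 6
g[6] = max(1×6, 2×4, 3×3, 4×2, 5×1) = 9
g[7] = max(1×9, 2×6, 3×4, 4×3, 5×2, 6×1) = 12
g[8] = max(1×12, 2×9, 3×6, …, 6×2, 7×1) = 18
g[9] = max(1×18, 2×12, 3×9, …, 7×2, 8×1) = 27
One optimal split: 3 + 3 + 3; product 3×3×3 = 27.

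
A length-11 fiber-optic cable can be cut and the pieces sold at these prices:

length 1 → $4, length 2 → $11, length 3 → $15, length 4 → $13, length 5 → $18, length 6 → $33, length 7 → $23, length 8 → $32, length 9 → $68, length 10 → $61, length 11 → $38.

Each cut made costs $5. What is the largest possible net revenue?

74

Consider every possible first cut. v[k] is the best of p[i]+v[k−i] over all sellable i≤k, charging 5 whenever i<k.
v[1] = 4
v[2] = max(4+4-5, 11+0) = 11
v[3] = max(4+11-5, 11+4-5, 15+0) = 15
v[4] = max(4+15-5, 11+11-5, 15+4-5, 13+0) = 17
v[5] = max(4+17-5, 11+15-5, 15+11-5, 13+4-5, 18+0) = 21
v[6] = max(4+21-5, 11+17-5, 15+15-5, 13+11-5, 18+4-5, 33+0) = 33
v[7] = max(4+33-5, 11+21-5, 15+17-5, …, 33+4-5, 23+0) = 32
v[8] = max(4+32-5, 11+33-5, 15+21-5, …, 23+4-5, 32+0) = 39
v[9] = max(4+39-5, 11+32-5, 15+33-5, …, 32+4-5, 68+0) = 68
v[10] = max(4+68-5, 11+39-5, 15+32-5, …, 68+4-5, 61+0) = 67
v[11] = max(4+67-5, 11+68-5, 15+39-5, …, 61+4-5, 38+0) = 74
One optimal plan: pieces 9 + 2 (1 cut) → $79 − $5 = $74.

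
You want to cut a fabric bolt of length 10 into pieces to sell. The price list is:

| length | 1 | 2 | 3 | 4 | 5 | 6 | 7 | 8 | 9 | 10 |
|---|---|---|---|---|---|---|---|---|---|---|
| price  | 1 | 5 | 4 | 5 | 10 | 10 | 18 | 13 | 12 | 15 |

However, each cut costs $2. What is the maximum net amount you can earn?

20

Let v[k] be the best obtainable value from length k. For each k, try every first piece i and keep the best of price[i] + v[k−i] minus the 2 cut fee when i<k.
v[1] = 1
v[2] = 5
v[3] = 4  (first piece 1, then v[2]=5)
v[4] = 8  (first piece 2, then v[2]=5)
v[5] = 10
v[6] = 11  (first piece 2, then v[4]=8)
v[7] = 18
v[8] = 17  (first piece 1, then v[7]=18)
v[9] = 21  (first piece 2, then v[7]=18)
v[10] = 20  (first piece 1, then v[9]=21)
One optimal plan: pieces 7 + 2 + 1 (2 cuts) → $24 − $4 = $20.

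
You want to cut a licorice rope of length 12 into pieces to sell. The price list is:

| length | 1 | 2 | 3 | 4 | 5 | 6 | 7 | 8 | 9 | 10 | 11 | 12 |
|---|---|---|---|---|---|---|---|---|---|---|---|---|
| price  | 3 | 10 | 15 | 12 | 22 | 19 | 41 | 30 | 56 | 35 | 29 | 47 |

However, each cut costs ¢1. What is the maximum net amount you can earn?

70

Consider every possible first cut. net[k] is the best of p[i]+net[k−i] over all sellable i≤k, charging 1 whenever i<k.
net[1] = 3
net[2] = 10
net[3] = 15
net[4] = 19  (first piece 2, then net[2]=10)
net[5] = 24  (first piece 2, then net[3]=15)
net[6] = 29  (first piece 3, then net[3]=15)
net[7] = 41
net[8] = 43  (first piece 1, then net[7]=41)
net[9] = 56
net[10] = 58  (first piece 1, then net[9]=56)
net[11] = 65  (first piece 2, then net[9]=56)
net[12] = 70  (first piece 3, then net[9]=56)
One optimal plan: pieces 9 + 3 (1 cut) → ¢71 − ¢1 = ¢70.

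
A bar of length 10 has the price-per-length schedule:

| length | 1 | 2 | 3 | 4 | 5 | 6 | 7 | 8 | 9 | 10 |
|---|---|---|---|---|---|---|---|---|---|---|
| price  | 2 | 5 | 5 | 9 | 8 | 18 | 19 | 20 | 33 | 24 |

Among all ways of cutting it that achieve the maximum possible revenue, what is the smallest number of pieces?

Consider every possible first cut. r[k] is the best of p[i]+r[k−i] over all sellable i≤k.
r[1] = 2
r[2] = max(2+2, 5+0) = 5
r[3] = max(2+5, 5+2, 5+0) = 7
r[4] = max(2+7, 5+5, 5+2, 9+0) = 10
r[5] = max(2+10, 5+7, 5+5, 9+2, 8+0) = 12
r[6] = max(2+12, 5+10, 5+7, 9+5, 8+2, 18+0) = 18
r[7] = max(2+18, 5+12, 5+10, …, 18+2, 19+0) = 20
r[8] = max(2+20, 5+18, 5+12, …, 19+2, 20+0) = 23
r[9] = max(2+23, 5+20, 5+18, …, 20+2, 33+0) = 33
r[10] = max(2+33, 5+23, 5+20, …, 33+2, 24+0) = 35
Maximum revenue is $35.
Now minimize piece count subject to staying optimal: for each k, pieces[k] = 1 + min over i with p[i]+r[k−i]=r[k] of pieces[k−i].
pieces[7] = 2
pieces[8] = 2
pieces[9] = 1
pieces[10] = 2

2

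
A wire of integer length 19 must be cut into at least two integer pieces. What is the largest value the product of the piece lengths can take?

Fill m[k] for k=2..19: at each k try every first piece i and multiply by the better of (k−i) uncut or m[k−i].
m[2] = 1×max(1,0) = 1×1 = 1
m[3] = 1×max(2,1) = 1×2 = 2
m[4] = 2×max(2,1) = 2×2 = 4
m[5] = 2×max(3,2) = 2×3 = 6
m[6] = 3×max(3,2) = 3×3 = 9
m[7] = 2×max(5,6) = 2×6 = 12
m[8] = 2×max(6,9) = 2×9 = 18
m[9] = 3×max(6,9) = 3×9 = 27
m[10] = 2×max(8,18) = 2×18 = 36
m[11] = 2×max(9,27) = 2×27 = 54
m[12] = 3×max(9,27) = 3×27 = 81
m[13] = 2×max(11,54) = 2×54 = 108
m[14] = 2×max(12,81) = 2×81 = 162
m[15] = 3×max(12,81) = 3×81 = 243
m[16] = 2×max(14,162) = 2×162 = 324
m[17] = 2×max(15,243) = 2×243 = 486
m[18] = 3×max(15,243) = 3×243 = 729
m[19] = 2×max(17,486) = 2×486 = 972
One optimal split: 3 + 3 + 3 + 3 + 3 + 2 + 2; product 3×3×3×3×3×2×2 = 972.

972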